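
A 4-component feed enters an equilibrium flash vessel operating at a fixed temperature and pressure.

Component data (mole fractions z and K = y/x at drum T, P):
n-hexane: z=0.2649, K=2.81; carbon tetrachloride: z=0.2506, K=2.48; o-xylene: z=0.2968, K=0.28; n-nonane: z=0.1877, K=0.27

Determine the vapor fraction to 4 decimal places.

ψ = 0.4172

Rachford–Rice: g(ψ) = Σ zᵢ(Kᵢ−1)/(1+ψ(Kᵢ−1)) = 0.
g(0) = ΣzᵢKᵢ − 1 = 0.4996 and g(1) = 1 − Σzᵢ/Kᵢ = -0.9505, so a root lies in (0, 1).
Newton iteration, ψ⁰ = 0.52:
  ψ = 0.5200: g = -0.10586, g' = -1.0586 → ψ = 0.4200
  ψ = 0.4200: g = -0.00283, g' = -1.0131 → ψ = 0.4172
Converged at ψ = 0.4172.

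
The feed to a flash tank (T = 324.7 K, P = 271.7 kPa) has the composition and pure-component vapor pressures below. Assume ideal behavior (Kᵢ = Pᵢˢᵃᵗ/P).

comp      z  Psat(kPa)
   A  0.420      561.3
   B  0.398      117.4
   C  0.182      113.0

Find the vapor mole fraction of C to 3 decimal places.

Raoult's law: Kᵢ = Pᵢˢᵃᵗ/P = Pᵢˢᵃᵗ/271.7.
  K_A = 561.3/271.7 = 2.06588, K_B = 117.4/271.7 = 0.43209, K_C = 113.0/271.7 = 0.41590
Material balance + equilibrium reduce to Σ zᵢ(Kᵢ−1)/(1+β(Kᵢ−1)) = 0.
Check two-phase: ΣzᵢKᵢ = 1.115 > 1 and Σzᵢ/Kᵢ = 1.562 > 1, so g(0) = 0.115 > 0 and g(1) = -0.562 < 0.
Newton–Raphson from β = 0.44:
  β = 0.440: g = -0.1397, g' = -0.562 → β = 0.191
  β = 0.191: g = -0.0015, g' = -0.569 → β = 0.189
Converged at β = 0.189.
Compositions from xᵢ = zᵢ/(1+β(Kᵢ−1)), yᵢ = Kᵢxᵢ:
  A: x = 0.350, y = 0.722
  B: x = 0.446, y = 0.193
  C: x = 0.205, y = 0.085

y_C = 0.085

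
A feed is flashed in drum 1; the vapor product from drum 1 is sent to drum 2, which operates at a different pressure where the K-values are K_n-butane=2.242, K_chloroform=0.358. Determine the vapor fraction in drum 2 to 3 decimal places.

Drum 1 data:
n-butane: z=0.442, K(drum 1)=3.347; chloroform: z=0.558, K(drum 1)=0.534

V/F (drum 2) = 0.505

Drum 1:
Let ψ₁ = V/F and solve Σ zᵢ(Kᵢ−1)/(1+ψ₁(Kᵢ−1)) = 0.
Feasibility: ΣzᵢKᵢ = 1.777, Σzᵢ/Kᵢ = 1.177 — both > 1, two phases present.
Newton–Raphson from ψ₁ = 0.5:
  ψ₁ = 0.500: g = 0.1383, g' = -0.721 → ψ₁ = 0.692
  ψ₁ = 0.692: g = 0.0117, g' = -0.618 → ψ₁ = 0.711
Converged at ψ₁ = 0.711.
Drum-1 compositions:
  n-butane: x = 0.166, y = 0.554
  chloroform: x = 0.834, y = 0.446
Drum-2 feed = drum-1 vapor: z₂ = (0.5545, 0.4455).
Drum 2:
Rachford–Rice: g(ψ₂) = Σ zᵢ(Kᵢ−1)/(1+ψ₂(Kᵢ−1)) = 0.
Feasibility: ΣzᵢKᵢ = 1.403, Σzᵢ/Kᵢ = 1.492 — both > 1, two phases present.
Binary case is linear: z₁(K₁−1)(1+ψ₂(K₂−1)) + z₂(K₂−1)(1+ψ₂(K₁−1)) = 0
⇒ ψ₂ = [z₁(K₁−1)+z₂(K₂−1)] / [−(K₁−1)(K₂−1)] = 0.4026/0.7974 = 0.505
  n-butane: x = 0.341, y = 0.764
  chloroform: x = 0.659, y = 0.236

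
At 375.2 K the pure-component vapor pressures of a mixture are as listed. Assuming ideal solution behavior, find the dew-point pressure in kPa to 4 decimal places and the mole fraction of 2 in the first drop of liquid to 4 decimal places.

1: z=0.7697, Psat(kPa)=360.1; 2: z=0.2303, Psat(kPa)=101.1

At the dew point ψ → 1, so Σzᵢ/Kᵢ = 1 with Kᵢ = Pᵢˢᵃᵗ/P ⇒ 1/P = Σzᵢ/Pᵢˢᵃᵗ.
1/P = 0.7697/360.1 + 0.2303/101.1 = 0.0044154 ⇒ P = 226.4798 kPa
xᵢ = zᵢP/Pᵢˢᵃᵗ ⇒ x_2 = 0.2303·226.4798/101.1 = 0.5159

Pdew = 226.4798 kPa, x_2 = 0.5159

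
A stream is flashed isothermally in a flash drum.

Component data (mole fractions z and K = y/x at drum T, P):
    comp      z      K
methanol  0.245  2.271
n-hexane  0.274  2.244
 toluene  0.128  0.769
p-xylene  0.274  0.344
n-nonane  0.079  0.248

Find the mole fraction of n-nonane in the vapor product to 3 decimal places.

Let β = V/F and solve Σ zᵢ(Kᵢ−1)/(1+β(Kᵢ−1)) = 0.
g(0) = ΣzᵢKᵢ − 1 = 0.384 and g(1) = 1 − Σzᵢ/Kᵢ = -0.511, so a root lies in (0, 1).
Newton iteration, β⁰ = 0.49:
  β = 0.490: g = 0.0114, g' = -0.691 → β = 0.506
Converged at β = 0.506.
Compositions from xᵢ = zᵢ/(1+β(Kᵢ−1)), yᵢ = Kᵢxᵢ:
  methanol: x = 0.149, y = 0.339
  n-hexane: x = 0.168, y = 0.377
  toluene: x = 0.145, y = 0.111
  p-xylene: x = 0.410, y = 0.141
  n-nonane: x = 0.128, y = 0.032

y_n-nonane = 0.032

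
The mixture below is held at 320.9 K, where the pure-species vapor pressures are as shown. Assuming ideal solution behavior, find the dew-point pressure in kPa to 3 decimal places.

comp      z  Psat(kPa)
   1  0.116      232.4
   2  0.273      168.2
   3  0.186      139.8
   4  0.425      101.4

At the dew point ψ → 1, so Σzᵢ/Kᵢ = 1 with Kᵢ = Pᵢˢᵃᵗ/P ⇒ 1/P = Σzᵢ/Pᵢˢᵃᵗ.
1/P = 0.116/232.4 + 0.273/168.2 + 0.186/139.8 + 0.425/101.4 = 0.007644 ⇒ P = 130.822 kPa

Pdew = 130.822 kPa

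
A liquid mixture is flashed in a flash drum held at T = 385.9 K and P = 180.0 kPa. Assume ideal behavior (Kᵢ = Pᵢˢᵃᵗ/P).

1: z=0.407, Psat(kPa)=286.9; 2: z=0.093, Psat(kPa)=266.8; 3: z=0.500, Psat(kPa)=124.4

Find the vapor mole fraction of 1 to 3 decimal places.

Raoult's law: Kᵢ = Pᵢˢᵃᵗ/P = Pᵢˢᵃᵗ/180.0.
  K_1 = 286.9/180.0 = 1.59389, K_2 = 266.8/180.0 = 1.48222, K_3 = 124.4/180.0 = 0.69111
Let ψ = V/F and solve Σ zᵢ(Kᵢ−1)/(1+ψ(Kᵢ−1)) = 0.
Check two-phase: ΣzᵢKᵢ = 1.132 > 1 and Σzᵢ/Kᵢ = 1.042 > 1, so g(0) = 0.132 > 0 and g(1) = -0.042 < 0.
Iterate (Newton) starting at ψ = 0.45:
  ψ = 0.450: g = 0.0482, g' = -0.168 → ψ = 0.736
  ψ = 0.736: g = 0.0013, g' = -0.161 → ψ = 0.745
Converged at ψ = 0.745.
Compositions from xᵢ = zᵢ/(1+ψ(Kᵢ−1)), yᵢ = Kᵢxᵢ:
  1: x = 0.282, y = 0.450
  2: x = 0.068, y = 0.101
  3: x = 0.649, y = 0.449

y_1 = 0.450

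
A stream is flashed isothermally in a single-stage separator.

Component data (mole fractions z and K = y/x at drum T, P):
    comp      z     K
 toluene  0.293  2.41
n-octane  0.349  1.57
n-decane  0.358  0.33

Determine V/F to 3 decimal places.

Rachford–Rice: g(V/F) = Σ zᵢ(Kᵢ−1)/(1+V/F(Kᵢ−1)) = 0.
Feasibility: ΣzᵢKᵢ = 1.372, Σzᵢ/Kᵢ = 1.429 — both > 1, two phases present.
Iterate (Newton) starting at V/F = 0.7:
  V/F = 0.700: g = -0.1016, g' = -0.775 → V/F = 0.569
  V/F = 0.569: g = -0.0082, g' = -0.664 → V/F = 0.557
Converged at V/F = 0.557.

V/F = 0.557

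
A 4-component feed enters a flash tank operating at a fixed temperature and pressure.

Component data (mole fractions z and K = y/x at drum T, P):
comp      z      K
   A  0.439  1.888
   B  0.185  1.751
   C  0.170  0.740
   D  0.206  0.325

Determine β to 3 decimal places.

Rachford–Rice: g(β) = Σ zᵢ(Kᵢ−1)/(1+β(Kᵢ−1)) = 0.
Feasibility: ΣzᵢKᵢ = 1.346, Σzᵢ/Kᵢ = 1.202 — both > 1, two phases present.
Iterate (Newton) starting at β = 0.54:
  β = 0.540: g = 0.0921, g' = -0.459 → β = 0.741
  β = 0.741: g = -0.0084, g' = -0.562 → β = 0.726
Converged at β = 0.726.

β = 0.726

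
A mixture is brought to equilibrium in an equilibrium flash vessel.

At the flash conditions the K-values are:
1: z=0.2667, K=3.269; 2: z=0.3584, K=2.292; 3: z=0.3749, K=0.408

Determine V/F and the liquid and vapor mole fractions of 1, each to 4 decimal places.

V/F = 0.8263, x_1 = 0.0928, y_1 = 0.3033

Material balance + equilibrium reduce to Σ zᵢ(Kᵢ−1)/(1+V/F(Kᵢ−1)) = 0.
g(0) = ΣzᵢKᵢ − 1 = 0.8463 and g(1) = 1 − Σzᵢ/Kᵢ = -0.1568, so a root lies in (0, 1).
Newton–Raphson from V/F = 0.59:
  V/F = 0.5900: g = 0.18044, g' = -0.7540 → V/F = 0.8293
  V/F = 0.8293: g = -0.00247, g' = -0.8118 → V/F = 0.8263
Converged at V/F = 0.8263.
Compositions from xᵢ = zᵢ/(1+V/F(Kᵢ−1)), yᵢ = Kᵢxᵢ:
  1: x = 0.0928, y = 0.3033
  2: x = 0.1733, y = 0.3973
  3: x = 0.7339, y = 0.2994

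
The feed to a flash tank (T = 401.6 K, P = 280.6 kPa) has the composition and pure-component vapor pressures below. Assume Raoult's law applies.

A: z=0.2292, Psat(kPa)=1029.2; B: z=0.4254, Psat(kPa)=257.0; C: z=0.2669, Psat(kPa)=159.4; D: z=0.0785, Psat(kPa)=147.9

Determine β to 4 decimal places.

Raoult's law: Kᵢ = Pᵢˢᵃᵗ/P = Pᵢˢᵃᵗ/280.6.
  K_A = 1029.2/280.6 = 3.667855, K_B = 257.0/280.6 = 0.915895, K_C = 159.4/280.6 = 0.568068, K_D = 147.9/280.6 = 0.527085
Rachford–Rice: g(β) = Σ zᵢ(Kᵢ−1)/(1+β(Kᵢ−1)) = 0.
Feasibility: ΣzᵢKᵢ = 1.4233, Σzᵢ/Kᵢ = 1.1457 — both > 1, two phases present.
Iterate (Newton) starting at β = 0.33:
  β = 0.3300: g = 0.10995, g' = -0.5569 → β = 0.5274
  β = 0.5274: g = 0.01784, g' = -0.3995 → β = 0.5721
  β = 0.5721: g = 0.00046, g' = -0.3798 → β = 0.5733
Converged at β = 0.5733.

β = 0.5733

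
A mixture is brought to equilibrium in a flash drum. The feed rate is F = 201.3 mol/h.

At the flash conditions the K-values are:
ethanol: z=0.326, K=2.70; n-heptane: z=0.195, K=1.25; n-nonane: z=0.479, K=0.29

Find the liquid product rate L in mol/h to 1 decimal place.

L = 145.8 mol/h

Let ψ = V/F and solve Σ zᵢ(Kᵢ−1)/(1+ψ(Kᵢ−1)) = 0.
Check two-phase: ΣzᵢKᵢ = 1.263 > 1 and Σzᵢ/Kᵢ = 1.928 > 1, so g(0) = 0.263 > 0 and g(1) = -0.928 < 0.
Newton iteration, ψ⁰ = 0.5:
  ψ = 0.500: g = -0.1844, g' = -0.865 → ψ = 0.287
  ψ = 0.287: g = -0.0091, g' = -0.817 → ψ = 0.276
Converged at ψ = 0.276.
Then V = ψ·F = 0.2758·201.3 = 55.5 mol/h and L = F − V = 145.8 mol/h.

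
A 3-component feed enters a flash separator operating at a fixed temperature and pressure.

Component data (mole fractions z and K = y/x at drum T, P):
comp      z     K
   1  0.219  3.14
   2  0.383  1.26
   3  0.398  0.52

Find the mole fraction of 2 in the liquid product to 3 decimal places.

x_2 = 0.327

Newton–Raphson from ψ = 0.57:
  ψ = 0.570: g = 0.0349, g' = -0.397 → ψ = 0.658
  ψ = 0.658: g = 0.0005, g' = -0.388 → ψ = 0.659
Converged at ψ = 0.659.
Compositions from xᵢ = zᵢ/(1+ψ(Kᵢ−1)), yᵢ = Kᵢxᵢ:
  1: x = 0.091, y = 0.285
  2: x = 0.327, y = 0.412
  3: x = 0.582, y = 0.303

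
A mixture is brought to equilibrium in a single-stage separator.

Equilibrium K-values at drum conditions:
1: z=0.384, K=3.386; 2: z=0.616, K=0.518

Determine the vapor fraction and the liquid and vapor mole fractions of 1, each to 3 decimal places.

ψ = 0.539, x_1 = 0.168, y_1 = 0.569

Let ψ = V/F and solve Σ zᵢ(Kᵢ−1)/(1+ψ(Kᵢ−1)) = 0.
Feasibility: ΣzᵢKᵢ = 1.619, Σzᵢ/Kᵢ = 1.303 — both > 1, two phases present.
Binary case is linear: z₁(K₁−1)(1+ψ(K₂−1)) + z₂(K₂−1)(1+ψ(K₁−1)) = 0
⇒ ψ = [z₁(K₁−1)+z₂(K₂−1)] / [−(K₁−1)(K₂−1)] = 0.6193/1.1501 = 0.539
Compositions from xᵢ = zᵢ/(1+ψ(Kᵢ−1)), yᵢ = Kᵢxᵢ:
  1: x = 0.168, y = 0.569
  2: x = 0.832, y = 0.431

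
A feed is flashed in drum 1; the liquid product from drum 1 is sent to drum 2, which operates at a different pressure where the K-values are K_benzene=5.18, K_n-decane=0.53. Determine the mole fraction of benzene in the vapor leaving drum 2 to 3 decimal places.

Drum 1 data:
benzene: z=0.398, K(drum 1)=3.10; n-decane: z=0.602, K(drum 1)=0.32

Drum 1:
Rachford–Rice: g(ψ₁) = Σ zᵢ(Kᵢ−1)/(1+ψ₁(Kᵢ−1)) = 0.
g(0) = ΣzᵢKᵢ − 1 = 0.426 and g(1) = 1 − Σzᵢ/Kᵢ = -1.010, so a root lies in (0, 1).
Binary case is linear: z₁(K₁−1)(1+ψ₁(K₂−1)) + z₂(K₂−1)(1+ψ₁(K₁−1)) = 0
⇒ ψ₁ = [z₁(K₁−1)+z₂(K₂−1)] / [−(K₁−1)(K₂−1)] = 0.4264/1.4280 = 0.299
Drum-1 compositions:
  benzene: x = 0.245, y = 0.758
  n-decane: x = 0.755, y = 0.242
Drum-2 feed = drum-1 liquid: z₂ = (0.2446, 0.7554).
Drum 2:
Rachford–Rice: g(ψ₂) = Σ zᵢ(Kᵢ−1)/(1+ψ₂(Kᵢ−1)) = 0.
Check two-phase: ΣzᵢKᵢ = 1.667 > 1 and Σzᵢ/Kᵢ = 1.472 > 1, so g(0) = 0.667 > 0 and g(1) = -0.472 < 0.
Binary case is linear: z₁(K₁−1)(1+ψ₂(K₂−1)) + z₂(K₂−1)(1+ψ₂(K₁−1)) = 0
⇒ ψ₂ = [z₁(K₁−1)+z₂(K₂−1)] / [−(K₁−1)(K₂−1)] = 0.6674/1.9646 = 0.340
  benzene: x = 0.101, y = 0.524
  n-decane: x = 0.899, y = 0.476

y_benzene (drum 2) = 0.524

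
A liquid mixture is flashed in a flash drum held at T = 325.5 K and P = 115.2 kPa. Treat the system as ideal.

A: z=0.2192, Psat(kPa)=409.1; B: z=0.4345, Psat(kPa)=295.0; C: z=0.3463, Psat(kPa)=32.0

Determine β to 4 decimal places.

β = 0.7161

Raoult's law: Kᵢ = Pᵢˢᵃᵗ/P = Pᵢˢᵃᵗ/115.2.
  K_A = 409.1/115.2 = 3.551215, K_B = 295.0/115.2 = 2.560764, K_C = 32.0/115.2 = 0.277778
Material balance + equilibrium reduce to Σ zᵢ(Kᵢ−1)/(1+β(Kᵢ−1)) = 0.
Feasibility: ΣzᵢKᵢ = 1.9873, Σzᵢ/Kᵢ = 1.4781 — both > 1, two phases present.
Newton iteration, β⁰ = 0.69:
  β = 0.6900: g = 0.03056, g' = -1.1503 → β = 0.7166
  β = 0.7166: g = -0.00051, g' = -1.1902 → β = 0.7161
Converged at β = 0.7161.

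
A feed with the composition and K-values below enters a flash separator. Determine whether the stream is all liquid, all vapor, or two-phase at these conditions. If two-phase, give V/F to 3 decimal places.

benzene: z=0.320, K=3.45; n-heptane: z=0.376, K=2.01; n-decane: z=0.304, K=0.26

two-phase, V/F = 0.739

ΣzᵢKᵢ = 1.939; Σzᵢ/Kᵢ = 1.449.
Both exceed 1, so a two-phase solution exists.
Material balance + equilibrium reduce to Σ zᵢ(Kᵢ−1)/(1+ψ(Kᵢ−1)) = 0.
Iterate (Newton) starting at ψ = 0.5:
  ψ = 0.500: g = 0.2476, g' = -0.977 → ψ = 0.754
  ψ = 0.754: g = -0.0174, g' = -1.211 → ψ = 0.739
Converged at ψ = 0.739.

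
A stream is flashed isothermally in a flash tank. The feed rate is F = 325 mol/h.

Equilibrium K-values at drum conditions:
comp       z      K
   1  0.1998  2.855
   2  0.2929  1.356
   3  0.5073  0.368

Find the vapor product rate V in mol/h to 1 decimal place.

Newton–Raphson from ψ = 0.44:
  ψ = 0.4400: g = -0.14989, g' = -0.6250 → ψ = 0.2002
  ψ = 0.2002: g = 0.00057, g' = -0.6635 → ψ = 0.2010
Converged at ψ = 0.2010.
Then V = ψ·F = 0.2010·325 = 65.3 mol/h and L = F − V = 259.7 mol/h.

V = 65.3 mol/h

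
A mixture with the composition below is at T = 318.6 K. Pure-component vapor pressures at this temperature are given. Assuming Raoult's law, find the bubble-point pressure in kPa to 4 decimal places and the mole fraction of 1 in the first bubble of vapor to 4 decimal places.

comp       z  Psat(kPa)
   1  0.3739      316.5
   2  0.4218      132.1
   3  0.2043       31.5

At the bubble point ψ → 0, so ΣzᵢKᵢ = 1 with Kᵢ = Pᵢˢᵃᵗ/P ⇒ P = ΣzᵢPᵢˢᵃᵗ.
P = 0.3739·316.5 + 0.4218·132.1 + 0.2043·31.5 = 180.4946 kPa
yᵢ = zᵢPᵢˢᵃᵗ/P ⇒ y_1 = 0.3739·316.5/180.4946 = 0.6556

Pbub = 180.4946 kPa, y_1 = 0.6556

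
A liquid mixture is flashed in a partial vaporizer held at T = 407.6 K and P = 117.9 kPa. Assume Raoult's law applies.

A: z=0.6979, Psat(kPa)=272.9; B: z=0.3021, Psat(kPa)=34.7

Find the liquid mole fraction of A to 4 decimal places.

x_A = 0.3493

Raoult's law: Kᵢ = Pᵢˢᵃᵗ/P = Pᵢˢᵃᵗ/117.9.
  K_A = 272.9/117.9 = 2.314673, K_B = 34.7/117.9 = 0.294317
Let ψ = V/F and solve Σ zᵢ(Kᵢ−1)/(1+ψ(Kᵢ−1)) = 0.
Check two-phase: ΣzᵢKᵢ = 1.7043 > 1 and Σzᵢ/Kᵢ = 1.3280 > 1, so g(0) = 0.7043 > 0 and g(1) = -0.3280 < 0.
Iterate (Newton) starting at ψ = 0.63:
  ψ = 0.6300: g = 0.11802, g' = -0.8485 → ψ = 0.7691
  ψ = 0.7691: g = -0.01000, g' = -1.0177 → ψ = 0.7593
  ψ = 0.7593: g = -0.00009, g' = -1.0003 → ψ = 0.7592
Converged at ψ = 0.7592.
Compositions from xᵢ = zᵢ/(1+ψ(Kᵢ−1)), yᵢ = Kᵢxᵢ:
  A: x = 0.3493, y = 0.8085
  B: x = 0.6507, y = 0.1915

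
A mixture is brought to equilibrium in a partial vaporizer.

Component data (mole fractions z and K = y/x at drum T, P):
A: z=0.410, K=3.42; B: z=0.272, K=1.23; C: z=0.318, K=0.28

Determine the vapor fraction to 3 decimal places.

Newton iteration, ψ⁰ = 0.64:
  ψ = 0.640: g = 0.0192, g' = -0.948 → ψ = 0.660
Converged at ψ = 0.660.

ψ = 0.660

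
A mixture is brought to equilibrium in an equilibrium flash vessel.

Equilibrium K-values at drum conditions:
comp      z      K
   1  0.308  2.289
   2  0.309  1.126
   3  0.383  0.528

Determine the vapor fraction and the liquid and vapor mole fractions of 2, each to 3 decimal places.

ψ = 0.624, x_2 = 0.286, y_2 = 0.323

Let ψ = V/F and solve Σ zᵢ(Kᵢ−1)/(1+ψ(Kᵢ−1)) = 0.
Check two-phase: ΣzᵢKᵢ = 1.255 > 1 and Σzᵢ/Kᵢ = 1.134 > 1, so g(0) = 0.255 > 0 and g(1) = -0.134 < 0.
Newton iteration, ψ⁰ = 0.5:
  ψ = 0.500: g = 0.0414, g' = -0.340 → ψ = 0.622
  ψ = 0.622: g = 0.0006, g' = -0.333 → ψ = 0.624
Converged at ψ = 0.624.
Compositions from xᵢ = zᵢ/(1+ψ(Kᵢ−1)), yᵢ = Kᵢxᵢ:
  1: x = 0.171, y = 0.391
  2: x = 0.286, y = 0.323
  3: x = 0.543, y = 0.287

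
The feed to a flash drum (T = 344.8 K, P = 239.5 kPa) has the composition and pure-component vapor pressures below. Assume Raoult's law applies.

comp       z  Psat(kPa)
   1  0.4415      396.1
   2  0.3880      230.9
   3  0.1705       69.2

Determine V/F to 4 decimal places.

Raoult's law: Kᵢ = Pᵢˢᵃᵗ/P = Pᵢˢᵃᵗ/239.5.
  K_1 = 396.1/239.5 = 1.653862, K_2 = 230.9/239.5 = 0.964092, K_3 = 69.2/239.5 = 0.288935
Material balance + equilibrium reduce to Σ zᵢ(Kᵢ−1)/(1+V/F(Kᵢ−1)) = 0.
Feasibility: ΣzᵢKᵢ = 1.1535, Σzᵢ/Kᵢ = 1.2595 — both > 1, two phases present.
Newton iteration, V/F⁰ = 0.42:
  V/F = 0.4200: g = 0.03948, g' = -0.2920 → V/F = 0.5552
  V/F = 0.5552: g = -0.00275, g' = -0.3375 → V/F = 0.5471
  V/F = 0.5471: g = -0.00001, g' = -0.3338 → V/F = 0.5470
Converged at V/F = 0.5470.

V/F = 0.5470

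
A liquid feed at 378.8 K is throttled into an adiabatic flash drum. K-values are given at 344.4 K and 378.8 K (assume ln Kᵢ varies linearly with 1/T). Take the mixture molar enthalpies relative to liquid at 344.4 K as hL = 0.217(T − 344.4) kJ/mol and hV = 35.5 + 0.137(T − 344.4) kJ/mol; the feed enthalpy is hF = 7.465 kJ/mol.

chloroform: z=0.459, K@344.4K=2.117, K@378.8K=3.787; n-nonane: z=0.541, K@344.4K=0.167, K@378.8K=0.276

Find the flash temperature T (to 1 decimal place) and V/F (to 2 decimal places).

Adiabatic flash: solve Rachford–Rice at each trial T, then check hF = ψ·hV(T) + (1−ψ)·hL(T).
  T = 344.4 K: K = (2.117, 0.167), RR gives ψ = 0.067, H_out = 2.367 kJ/mol
  T = 378.8 K: K = (3.787, 0.276), RR gives ψ = 0.440, H_out = 21.869 kJ/mol
  T = 361.6 K: K = (2.871, 0.217), RR gives ψ = 0.297, H_out = 13.875 kJ/mol
  T = 353.0 K: K = (2.474, 0.191), RR gives ψ = 0.201, H_out = 8.847 kJ/mol
  T = 348.7 K: K = (2.291, 0.179), RR gives ψ = 0.140, H_out = 5.850 kJ/mol
  T = 350.9 K: K = (2.384, 0.185), RR gives ψ = 0.172, H_out = 7.434 kJ/mol
Linear interpolation between T = 350.9 (H_out = 7.434) and T = 353.0 (H_out = 8.847) on hF = 7.465 gives T ≈ 350.9 K, at which ψ = 0.17.

T = 350.9 K, V/F = 0.17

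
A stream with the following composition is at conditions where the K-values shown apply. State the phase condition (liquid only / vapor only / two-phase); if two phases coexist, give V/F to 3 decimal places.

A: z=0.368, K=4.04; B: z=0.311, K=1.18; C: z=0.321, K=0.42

two-phase, V/F = 0.841

ΣzᵢKᵢ = 1.989; Σzᵢ/Kᵢ = 1.119.
Both exceed 1, so a two-phase solution exists.
Rachford–Rice: g(ψ) = Σ zᵢ(Kᵢ−1)/(1+ψ(Kᵢ−1)) = 0.
Newton iteration, ψ⁰ = 0.51:
  ψ = 0.510: g = 0.2255, g' = -0.749 → ψ = 0.811
  ψ = 0.811: g = 0.0201, g' = -0.676 → ψ = 0.841
Converged at ψ = 0.841.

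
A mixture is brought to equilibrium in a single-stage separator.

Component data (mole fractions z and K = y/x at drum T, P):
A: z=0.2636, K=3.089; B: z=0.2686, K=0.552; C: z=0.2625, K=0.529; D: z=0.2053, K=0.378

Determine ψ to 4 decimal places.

Rachford–Rice: g(ψ) = Σ zᵢ(Kᵢ−1)/(1+ψ(Kᵢ−1)) = 0.
Check two-phase: ΣzᵢKᵢ = 1.1790 > 1 and Σzᵢ/Kᵢ = 1.6113 > 1, so g(0) = 0.1790 > 0 and g(1) = -0.6113 < 0.
Newton–Raphson from ψ = 0.67:
  ψ = 0.6700: g = -0.34205, g' = -0.6676 → ψ = 0.1577
  ψ = 0.1577: g = 0.00961, g' = -0.8789 → ψ = 0.1686
  ψ = 0.1686: g = 0.00010, g' = -0.8600 → ψ = 0.1687
Converged at ψ = 0.1687.

ψ = 0.1687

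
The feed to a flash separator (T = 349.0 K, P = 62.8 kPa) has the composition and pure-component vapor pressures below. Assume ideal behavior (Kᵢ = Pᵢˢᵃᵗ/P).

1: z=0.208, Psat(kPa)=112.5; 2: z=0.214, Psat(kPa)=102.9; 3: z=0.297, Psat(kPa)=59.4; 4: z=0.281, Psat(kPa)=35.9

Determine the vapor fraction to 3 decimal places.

Raoult's law: Kᵢ = Pᵢˢᵃᵗ/P = Pᵢˢᵃᵗ/62.8.
  K_1 = 112.5/62.8 = 1.79140, K_2 = 102.9/62.8 = 1.63854, K_3 = 59.4/62.8 = 0.94586, K_4 = 35.9/62.8 = 0.57166
Rachford–Rice: g(ψ) = Σ zᵢ(Kᵢ−1)/(1+ψ(Kᵢ−1)) = 0.
g(0) = ΣzᵢKᵢ − 1 = 0.165 and g(1) = 1 − Σzᵢ/Kᵢ = -0.052, so a root lies in (0, 1).
Newton–Raphson from ψ = 0.59:
  ψ = 0.590: g = 0.0338, g' = -0.200 → ψ = 0.759
  ψ = 0.759: g = -0.0003, g' = -0.205 → ψ = 0.758
Converged at ψ = 0.758.

ψ = 0.758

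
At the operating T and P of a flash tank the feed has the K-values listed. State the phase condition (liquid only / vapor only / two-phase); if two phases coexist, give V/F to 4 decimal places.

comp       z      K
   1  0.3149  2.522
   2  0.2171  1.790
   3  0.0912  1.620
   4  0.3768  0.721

vapor only

ΣzᵢKᵢ = 1.6022; Σzᵢ/Kᵢ = 0.8250.
Since Σzᵢ/Kᵢ < 1 the mixture is above its dew point — single vapor phase.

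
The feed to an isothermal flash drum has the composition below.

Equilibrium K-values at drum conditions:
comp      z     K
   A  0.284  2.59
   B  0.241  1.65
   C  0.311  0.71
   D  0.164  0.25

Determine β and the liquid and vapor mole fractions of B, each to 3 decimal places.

β = 0.619, x_B = 0.172, y_B = 0.284

Iterate (Newton) starting at β = 0.52:
  β = 0.520: g = 0.0564, g' = -0.556 → β = 0.621
  β = 0.621: g = -0.0017, g' = -0.596 → β = 0.619
Converged at β = 0.619.
Compositions from xᵢ = zᵢ/(1+β(Kᵢ−1)), yᵢ = Kᵢxᵢ:
  A: x = 0.143, y = 0.371
  B: x = 0.172, y = 0.284
  C: x = 0.379, y = 0.269
  D: x = 0.306, y = 0.076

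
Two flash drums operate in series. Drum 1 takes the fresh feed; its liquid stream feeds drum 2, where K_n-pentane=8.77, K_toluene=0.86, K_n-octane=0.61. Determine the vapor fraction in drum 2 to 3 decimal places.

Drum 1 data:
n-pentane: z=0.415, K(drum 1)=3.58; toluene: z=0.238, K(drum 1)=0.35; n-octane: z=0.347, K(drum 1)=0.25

V/F (drum 2) = 0.614

Drum 1:
Let ψ₁ = V/F and solve Σ zᵢ(Kᵢ−1)/(1+ψ₁(Kᵢ−1)) = 0.
Feasibility: ΣzᵢKᵢ = 1.656, Σzᵢ/Kᵢ = 2.184 — both > 1, two phases present.
Iterate (Newton) starting at ψ₁ = 0.5:
  ψ₁ = 0.500: g = -0.1780, g' = -1.247 → ψ₁ = 0.357
Converged at ψ₁ = 0.357.
Drum-1 compositions:
  n-pentane: x = 0.216, y = 0.773
  toluene: x = 0.310, y = 0.109
  n-octane: x = 0.474, y = 0.119
Drum-2 feed = drum-1 liquid: z₂ = (0.2159, 0.3100, 0.4741).
Drum 2:
Material balance + equilibrium reduce to Σ zᵢ(Kᵢ−1)/(1+ψ₂(Kᵢ−1)) = 0.
Feasibility: ΣzᵢKᵢ = 2.449, Σzᵢ/Kᵢ = 1.162 — both > 1, two phases present.
Newton–Raphson from ψ₂ = 0.5:
  ψ₂ = 0.500: g = 0.0671, g' = -0.665 → ψ₂ = 0.601
  ψ₂ = 0.601: g = 0.0070, g' = -0.536 → ψ₂ = 0.614
Converged at ψ₂ = 0.614.
  n-pentane: x = 0.037, y = 0.328
  toluene: x = 0.339, y = 0.292
  n-octane: x = 0.623, y = 0.380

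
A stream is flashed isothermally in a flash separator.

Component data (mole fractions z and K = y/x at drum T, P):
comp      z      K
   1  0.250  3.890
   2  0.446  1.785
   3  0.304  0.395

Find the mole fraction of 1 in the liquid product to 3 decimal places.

Rachford–Rice: g(ψ) = Σ zᵢ(Kᵢ−1)/(1+ψ(Kᵢ−1)) = 0.
g(0) = ΣzᵢKᵢ − 1 = 0.889 and g(1) = 1 − Σzᵢ/Kᵢ = -0.084, so a root lies in (0, 1).
Newton–Raphson from ψ = 0.57:
  ψ = 0.570: g = 0.2341, g' = -0.688 → ψ = 0.910
  ψ = 0.910: g = -0.0060, g' = -0.803 → ψ = 0.903
Converged at ψ = 0.903.
Compositions from xᵢ = zᵢ/(1+ψ(Kᵢ−1)), yᵢ = Kᵢxᵢ:
  1: x = 0.069, y = 0.270
  2: x = 0.261, y = 0.466
  3: x = 0.670, y = 0.265

x_1 = 0.069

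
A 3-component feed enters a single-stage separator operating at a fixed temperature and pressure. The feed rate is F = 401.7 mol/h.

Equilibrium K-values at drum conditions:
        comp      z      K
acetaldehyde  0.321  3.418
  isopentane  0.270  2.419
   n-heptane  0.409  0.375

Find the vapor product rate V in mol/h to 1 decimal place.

Let ψ = V/F and solve Σ zᵢ(Kᵢ−1)/(1+ψ(Kᵢ−1)) = 0.
Check two-phase: ΣzᵢKᵢ = 1.904 > 1 and Σzᵢ/Kᵢ = 1.296 > 1, so g(0) = 0.904 > 0 and g(1) = -0.296 < 0.
Newton iteration, ψ⁰ = 0.5:
  ψ = 0.500: g = 0.2037, g' = -0.909 → ψ = 0.724
  ψ = 0.724: g = 0.0041, g' = -0.913 → ψ = 0.729
Converged at ψ = 0.729.
Then V = ψ·F = 0.7287·401.7 = 292.7 mol/h and L = F − V = 109.0 mol/h.

V = 292.7 mol/h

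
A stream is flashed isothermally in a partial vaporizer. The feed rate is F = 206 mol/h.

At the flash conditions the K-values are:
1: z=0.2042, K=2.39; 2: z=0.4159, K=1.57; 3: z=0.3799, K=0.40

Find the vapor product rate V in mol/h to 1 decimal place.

V = 113.8 mol/h

Material balance + equilibrium reduce to Σ zᵢ(Kᵢ−1)/(1+ψ(Kᵢ−1)) = 0.
Check two-phase: ΣzᵢKᵢ = 1.2930 > 1 and Σzᵢ/Kᵢ = 1.3001 > 1, so g(0) = 0.2930 > 0 and g(1) = -0.3001 < 0.
Newton iteration, ψ⁰ = 0.66:
  ψ = 0.6600: g = -0.05709, g' = -0.5535 → ψ = 0.5569
  ψ = 0.5569: g = -0.00237, g' = -0.5117 → ψ = 0.5522
Converged at ψ = 0.5522.
Then V = ψ·F = 0.5522·206 = 113.8 mol/h and L = F − V = 92.2 mol/h.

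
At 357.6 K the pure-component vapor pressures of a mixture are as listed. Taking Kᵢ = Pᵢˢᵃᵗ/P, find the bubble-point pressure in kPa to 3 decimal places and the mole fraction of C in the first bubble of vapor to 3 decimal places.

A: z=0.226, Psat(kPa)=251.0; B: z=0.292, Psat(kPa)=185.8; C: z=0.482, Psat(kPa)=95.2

At the bubble point ψ → 0, so ΣzᵢKᵢ = 1 with Kᵢ = Pᵢˢᵃᵗ/P ⇒ P = ΣzᵢPᵢˢᵃᵗ.
P = 0.226·251.0 + 0.292·185.8 + 0.482·95.2 = 156.866 kPa
yᵢ = zᵢPᵢˢᵃᵗ/P ⇒ y_C = 0.482·95.2/156.866 = 0.293

Pbub = 156.866 kPa, y_C = 0.293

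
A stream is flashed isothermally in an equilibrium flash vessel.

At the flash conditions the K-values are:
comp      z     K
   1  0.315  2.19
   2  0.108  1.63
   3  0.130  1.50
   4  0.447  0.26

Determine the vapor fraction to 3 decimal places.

Rachford–Rice: g(ψ) = Σ zᵢ(Kᵢ−1)/(1+ψ(Kᵢ−1)) = 0.
Feasibility: ΣzᵢKᵢ = 1.177, Σzᵢ/Kᵢ = 2.016 — both > 1, two phases present.
Newton–Raphson from ψ = 0.5:
  ψ = 0.500: g = -0.1863, g' = -0.838 → ψ = 0.278
  ψ = 0.278: g = -0.0195, g' = -0.696 → ψ = 0.250
  ψ = 0.250: g = -0.0001, g' = -0.691 → ψ = 0.249
Converged at ψ = 0.249.

ψ = 0.249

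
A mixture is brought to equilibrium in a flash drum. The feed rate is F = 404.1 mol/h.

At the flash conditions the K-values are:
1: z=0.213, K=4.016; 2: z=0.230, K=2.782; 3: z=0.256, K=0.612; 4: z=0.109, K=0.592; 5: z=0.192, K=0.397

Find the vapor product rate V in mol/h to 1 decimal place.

Newton iteration, V/F⁰ = 0.63:
  V/F = 0.630: g = 0.0366, g' = -0.674 → V/F = 0.684
  V/F = 0.684: g = 0.0003, g' = -0.663 → V/F = 0.685
Converged at V/F = 0.685.
Then V = V/F·F = 0.6848·404.1 = 276.7 mol/h and L = F − V = 127.4 mol/h.

V = 276.7 mol/h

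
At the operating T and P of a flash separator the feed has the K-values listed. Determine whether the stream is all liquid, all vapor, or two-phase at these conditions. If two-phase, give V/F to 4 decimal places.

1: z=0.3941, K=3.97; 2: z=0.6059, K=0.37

ΣzᵢKᵢ = 1.7888; Σzᵢ/Kᵢ = 1.7368.
Both exceed 1, so a two-phase solution exists.
Binary case is linear: z₁(K₁−1)(1+ψ(K₂−1)) + z₂(K₂−1)(1+ψ(K₁−1)) = 0
⇒ ψ = [z₁(K₁−1)+z₂(K₂−1)] / [−(K₁−1)(K₂−1)] = 0.78876/1.87110 = 0.4215

two-phase, V/F = 0.4215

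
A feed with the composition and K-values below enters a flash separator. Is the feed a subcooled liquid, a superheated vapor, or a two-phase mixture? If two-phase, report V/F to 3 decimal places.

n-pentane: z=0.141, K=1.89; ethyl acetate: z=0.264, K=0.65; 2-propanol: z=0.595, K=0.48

ΣzᵢKᵢ = 0.724; Σzᵢ/Kᵢ = 1.720.
Since ΣzᵢKᵢ < 1 the mixture is below its bubble point — single liquid phase.

subcooled liquid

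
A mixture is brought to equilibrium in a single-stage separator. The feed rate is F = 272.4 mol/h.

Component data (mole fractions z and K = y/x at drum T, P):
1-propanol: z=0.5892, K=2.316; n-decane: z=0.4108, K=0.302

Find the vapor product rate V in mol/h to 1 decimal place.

V = 144.9 mol/h

Rachford–Rice: g(ψ) = Σ zᵢ(Kᵢ−1)/(1+ψ(Kᵢ−1)) = 0.
g(0) = ΣzᵢKᵢ − 1 = 0.4886 and g(1) = 1 − Σzᵢ/Kᵢ = -0.6147, so a root lies in (0, 1).
Binary case is linear: z₁(K₁−1)(1+ψ(K₂−1)) + z₂(K₂−1)(1+ψ(K₁−1)) = 0
⇒ ψ = [z₁(K₁−1)+z₂(K₂−1)] / [−(K₁−1)(K₂−1)] = 0.48865/0.91857 = 0.5320
Then V = ψ·F = 0.5320·272.4 = 144.9 mol/h and L = F − V = 127.5 mol/h.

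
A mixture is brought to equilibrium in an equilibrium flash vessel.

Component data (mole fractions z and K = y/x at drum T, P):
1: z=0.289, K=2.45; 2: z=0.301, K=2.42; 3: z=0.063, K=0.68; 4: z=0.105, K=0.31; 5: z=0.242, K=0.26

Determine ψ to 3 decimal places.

Material balance + equilibrium reduce to Σ zᵢ(Kᵢ−1)/(1+ψ(Kᵢ−1)) = 0.
Check two-phase: ΣzᵢKᵢ = 1.575 > 1 and Σzᵢ/Kᵢ = 1.604 > 1, so g(0) = 0.575 > 0 and g(1) = -0.604 < 0.
Newton iteration, ψ⁰ = 0.5:
  ψ = 0.500: g = 0.0740, g' = -0.871 → ψ = 0.585
  ψ = 0.585: g = -0.0018, g' = -0.921 → ψ = 0.583
Converged at ψ = 0.583.

ψ = 0.583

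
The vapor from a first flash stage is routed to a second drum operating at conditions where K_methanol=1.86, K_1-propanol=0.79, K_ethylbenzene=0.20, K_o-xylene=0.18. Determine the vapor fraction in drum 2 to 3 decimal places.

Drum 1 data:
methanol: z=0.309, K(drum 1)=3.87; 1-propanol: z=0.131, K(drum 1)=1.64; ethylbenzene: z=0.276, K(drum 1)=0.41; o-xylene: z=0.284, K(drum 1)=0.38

Drum 1:
Material balance + equilibrium reduce to Σ zᵢ(Kᵢ−1)/(1+ψ₁(Kᵢ−1)) = 0.
Feasibility: ΣzᵢKᵢ = 1.632, Σzᵢ/Kᵢ = 1.580 — both > 1, two phases present.
Iterate (Newton) starting at ψ₁ = 0.32:
  ψ₁ = 0.320: g = 0.1115, g' = -1.044 → ψ₁ = 0.427
  ψ₁ = 0.427: g = 0.0074, g' = -0.921 → ψ₁ = 0.435
Converged at ψ₁ = 0.435.
Drum-1 compositions:
  methanol: x = 0.137, y = 0.532
  1-propanol: x = 0.102, y = 0.168
  ethylbenzene: x = 0.371, y = 0.152
  o-xylene: x = 0.389, y = 0.148
Drum-2 feed = drum-1 vapor: z₂ = (0.5320, 0.1681, 0.1522, 0.1478).
Drum 2:
Rachford–Rice: g(ψ₂) = Σ zᵢ(Kᵢ−1)/(1+ψ₂(Kᵢ−1)) = 0.
Feasibility: ΣzᵢKᵢ = 1.179, Σzᵢ/Kᵢ = 2.081 — both > 1, two phases present.
Iterate (Newton) starting at ψ₂ = 0.65:
  ψ₂ = 0.650: g = -0.2605, g' = -1.050 → ψ₂ = 0.402
  ψ₂ = 0.402: g = -0.0587, g' = -0.659 → ψ₂ = 0.313
  ψ₂ = 0.313: g = -0.0026, g' = -0.606 → ψ₂ = 0.308
Converged at ψ₂ = 0.308.
  methanol: x = 0.420, y = 0.782
  1-propanol: x = 0.180, y = 0.142
  ethylbenzene: x = 0.202, y = 0.040
  o-xylene: x = 0.198, y = 0.036

V/F (drum 2) = 0.308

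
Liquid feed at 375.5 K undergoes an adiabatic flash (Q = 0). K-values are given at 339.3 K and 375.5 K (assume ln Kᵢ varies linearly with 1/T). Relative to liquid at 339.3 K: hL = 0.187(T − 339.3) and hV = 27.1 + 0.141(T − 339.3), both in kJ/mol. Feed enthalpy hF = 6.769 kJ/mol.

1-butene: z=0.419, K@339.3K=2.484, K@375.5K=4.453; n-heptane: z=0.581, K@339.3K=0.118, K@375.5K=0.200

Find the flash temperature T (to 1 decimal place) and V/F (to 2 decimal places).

Adiabatic flash: solve Rachford–Rice at each trial T, then check hF = ψ·hV(T) + (1−ψ)·hL(T).
  T = 339.3 K: K = (2.484, 0.118), RR gives ψ = 0.084, H_out = 2.264 kJ/mol
  T = 375.5 K: K = (4.453, 0.200), RR gives ψ = 0.355, H_out = 15.811 kJ/mol
  T = 357.4 K: K = (3.375, 0.156), RR gives ψ = 0.252, H_out = 9.995 kJ/mol
  T = 348.4 K: K = (2.910, 0.136), RR gives ψ = 0.181, H_out = 6.525 kJ/mol
  T = 352.9 K: K = (3.137, 0.146), RR gives ψ = 0.219, H_out = 8.330 kJ/mol
  T = 350.6 K: K = (3.019, 0.141), RR gives ψ = 0.200, H_out = 7.427 kJ/mol
Linear interpolation between T = 348.4 (H_out = 6.525) and T = 350.6 (H_out = 7.427) on hF = 6.769 gives T ≈ 349.0 K, at which ψ = 0.19.

T = 349.0 K, V/F = 0.19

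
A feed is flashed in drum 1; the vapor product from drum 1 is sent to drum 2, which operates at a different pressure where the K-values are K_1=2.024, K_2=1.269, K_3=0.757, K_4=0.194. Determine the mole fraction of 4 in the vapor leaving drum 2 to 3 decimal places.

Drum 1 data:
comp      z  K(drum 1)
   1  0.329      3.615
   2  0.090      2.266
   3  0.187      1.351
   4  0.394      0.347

y_4 (drum 2) = 0.069

Drum 1:
Material balance + equilibrium reduce to Σ zᵢ(Kᵢ−1)/(1+ψ₁(Kᵢ−1)) = 0.
g(0) = ΣzᵢKᵢ − 1 = 0.783 and g(1) = 1 − Σzᵢ/Kᵢ = -0.405, so a root lies in (0, 1).
Iterate (Newton) starting at ψ₁ = 0.45:
  ψ₁ = 0.450: g = 0.1602, g' = -0.887 → ψ₁ = 0.630
  ψ₁ = 0.630: g = 0.0046, g' = -0.866 → ψ₁ = 0.636
Converged at ψ₁ = 0.636.
Drum-1 compositions:
  1: x = 0.124, y = 0.447
  2: x = 0.050, y = 0.113
  3: x = 0.153, y = 0.207
  4: x = 0.674, y = 0.234
Drum-2 feed = drum-1 vapor: z₂ = (0.4467, 0.1130, 0.2065, 0.2338).
Drum 2:
Material balance + equilibrium reduce to Σ zᵢ(Kᵢ−1)/(1+ψ₂(Kᵢ−1)) = 0.
g(0) = ΣzᵢKᵢ − 1 = 0.249 and g(1) = 1 − Σzᵢ/Kᵢ = -0.788, so a root lies in (0, 1).
Iterate (Newton) starting at ψ₂ = 0.5:
  ψ₂ = 0.500: g = -0.0434, g' = -0.653 → ψ₂ = 0.434
  ψ₂ = 0.434: g = -0.0017, g' = -0.605 → ψ₂ = 0.431
Converged at ψ₂ = 0.431.
  1: x = 0.310, y = 0.627
  2: x = 0.101, y = 0.129
  3: x = 0.231, y = 0.175
  4: x = 0.358, y = 0.069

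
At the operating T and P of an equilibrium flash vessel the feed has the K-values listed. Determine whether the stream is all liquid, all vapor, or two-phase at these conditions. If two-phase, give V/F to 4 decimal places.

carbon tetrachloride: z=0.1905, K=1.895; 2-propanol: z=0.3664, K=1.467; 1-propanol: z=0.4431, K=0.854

ΣzᵢKᵢ = 1.2769; Σzᵢ/Kᵢ = 0.8691.
Since Σzᵢ/Kᵢ < 1 the mixture is above its dew point — single vapor phase.

all vapor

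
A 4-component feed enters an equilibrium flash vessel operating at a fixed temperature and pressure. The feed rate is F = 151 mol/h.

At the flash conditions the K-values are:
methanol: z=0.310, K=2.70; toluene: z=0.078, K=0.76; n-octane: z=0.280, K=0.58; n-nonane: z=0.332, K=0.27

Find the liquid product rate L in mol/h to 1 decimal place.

L = 127.8 mol/h

Rachford–Rice: g(ψ) = Σ zᵢ(Kᵢ−1)/(1+ψ(Kᵢ−1)) = 0.
Feasibility: ΣzᵢKᵢ = 1.148, Σzᵢ/Kᵢ = 1.930 — both > 1, two phases present.
Newton–Raphson from ψ = 0.49:
  ψ = 0.490: g = -0.2591, g' = -0.780 → ψ = 0.158
  ψ = 0.158: g = -0.0036, g' = -0.845 → ψ = 0.153
Converged at ψ = 0.153.
Then V = ψ·F = 0.1533·151 = 23.2 mol/h and L = F − V = 127.8 mol/h.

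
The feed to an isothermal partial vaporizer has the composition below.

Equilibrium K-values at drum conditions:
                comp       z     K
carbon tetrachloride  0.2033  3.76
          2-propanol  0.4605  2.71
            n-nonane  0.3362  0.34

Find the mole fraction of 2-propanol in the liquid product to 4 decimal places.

x_2-propanol = 0.1897

Iterate (Newton) starting at V/F = 0.5:
  V/F = 0.5000: g = 0.32908, g' = -0.9910 → V/F = 0.8321
  V/F = 0.8321: g = 0.00303, g' = -1.0924 → V/F = 0.8349
Converged at V/F = 0.8349.
Compositions from xᵢ = zᵢ/(1+V/F(Kᵢ−1)), yᵢ = Kᵢxᵢ:
  carbon tetrachloride: x = 0.0615, y = 0.2313
  2-propanol: x = 0.1897, y = 0.5141
  n-nonane: x = 0.7488, y = 0.2546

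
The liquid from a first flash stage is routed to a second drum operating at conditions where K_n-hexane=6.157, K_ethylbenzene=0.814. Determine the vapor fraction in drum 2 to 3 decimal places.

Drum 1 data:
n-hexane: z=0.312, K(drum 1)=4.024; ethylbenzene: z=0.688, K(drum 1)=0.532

V/F (drum 2) = 0.553

Drum 1:
Binary case is linear: z₁(K₁−1)(1+ψ₁(K₂−1)) + z₂(K₂−1)(1+ψ₁(K₁−1)) = 0
⇒ ψ₁ = [z₁(K₁−1)+z₂(K₂−1)] / [−(K₁−1)(K₂−1)] = 0.6215/1.4152 = 0.439
Drum-1 compositions:
  n-hexane: x = 0.134, y = 0.539
  ethylbenzene: x = 0.866, y = 0.461
Drum-2 feed = drum-1 liquid: z₂ = (0.1340, 0.8660).
Drum 2:
Material balance + equilibrium reduce to Σ zᵢ(Kᵢ−1)/(1+ψ₂(Kᵢ−1)) = 0.
g(0) = ΣzᵢKᵢ − 1 = 0.530 and g(1) = 1 − Σzᵢ/Kᵢ = -0.086, so a root lies in (0, 1).
Newton iteration, ψ₂⁰ = 0.38:
  ψ₂ = 0.380: g = 0.0602, g' = -0.442 → ψ₂ = 0.516
  ψ₂ = 0.516: g = 0.0105, g' = -0.302 → ψ₂ = 0.551
  ψ₂ = 0.551: g = 0.0004, g' = -0.279 → ψ₂ = 0.553
Converged at ψ₂ = 0.553.
  n-hexane: x = 0.035, y = 0.214
  ethylbenzene: x = 0.965, y = 0.786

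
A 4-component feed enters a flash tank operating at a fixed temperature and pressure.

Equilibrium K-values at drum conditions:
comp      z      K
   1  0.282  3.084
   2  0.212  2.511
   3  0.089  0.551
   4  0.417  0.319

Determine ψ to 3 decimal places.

ψ = 0.487

Rachford–Rice: g(ψ) = Σ zᵢ(Kᵢ−1)/(1+ψ(Kᵢ−1)) = 0.
Check two-phase: ΣzᵢKᵢ = 1.584 > 1 and Σzᵢ/Kᵢ = 1.645 > 1, so g(0) = 0.584 > 0 and g(1) = -0.645 < 0.
Newton–Raphson from ψ = 0.32:
  ψ = 0.320: g = 0.1587, g' = -1.001 → ψ = 0.479
  ψ = 0.479: g = 0.0080, g' = -0.925 → ψ = 0.487
Converged at ψ = 0.487.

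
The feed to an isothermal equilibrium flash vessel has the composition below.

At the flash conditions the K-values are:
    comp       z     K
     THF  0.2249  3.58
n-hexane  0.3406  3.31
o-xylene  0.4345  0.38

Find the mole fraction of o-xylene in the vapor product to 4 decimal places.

Iterate (Newton) starting at ψ = 0.5:
  ψ = 0.5000: g = 0.22806, g' = -1.0276 → ψ = 0.7219
  ψ = 0.7219: g = 0.00997, g' = -0.9854 → ψ = 0.7320
Converged at ψ = 0.7320.
Compositions from xᵢ = zᵢ/(1+ψ(Kᵢ−1)), yᵢ = Kᵢxᵢ:
  THF: x = 0.0779, y = 0.2787
  n-hexane: x = 0.1266, y = 0.4190
  o-xylene: x = 0.7956, y = 0.3023

y_o-xylene = 0.3023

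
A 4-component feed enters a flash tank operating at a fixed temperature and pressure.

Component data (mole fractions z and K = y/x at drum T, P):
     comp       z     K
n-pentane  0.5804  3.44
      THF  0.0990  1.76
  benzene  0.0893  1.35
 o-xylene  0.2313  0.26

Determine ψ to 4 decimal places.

ψ = 0.8994

Iterate (Newton) starting at ψ = 0.65:
  ψ = 0.6500: g = 0.29366, g' = -1.0198 → ψ = 0.9380
  ψ = 0.9380: g = -0.06143, g' = -1.6987 → ψ = 0.9018
  ψ = 0.9018: g = -0.00360, g' = -1.5083 → ψ = 0.8994
Converged at ψ = 0.8994.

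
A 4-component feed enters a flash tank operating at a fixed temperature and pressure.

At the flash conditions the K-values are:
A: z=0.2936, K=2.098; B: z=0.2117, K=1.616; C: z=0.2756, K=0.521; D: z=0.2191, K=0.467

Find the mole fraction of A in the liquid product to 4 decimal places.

Let ψ = V/F and solve Σ zᵢ(Kᵢ−1)/(1+ψ(Kᵢ−1)) = 0.
Check two-phase: ΣzᵢKᵢ = 1.2040 > 1 and Σzᵢ/Kᵢ = 1.2691 > 1, so g(0) = 0.2040 > 0 and g(1) = -0.2691 < 0.
Newton–Raphson from ψ = 0.51:
  ψ = 0.5100: g = -0.02918, g' = -0.4201 → ψ = 0.4405
  ψ = 0.4405: g = -0.00009, g' = -0.4184 → ψ = 0.4403
Converged at ψ = 0.4403.
Compositions from xᵢ = zᵢ/(1+ψ(Kᵢ−1)), yᵢ = Kᵢxᵢ:
  A: x = 0.1979, y = 0.4152
  B: x = 0.1665, y = 0.2691
  C: x = 0.3493, y = 0.1820
  D: x = 0.2863, y = 0.1337

x_A = 0.1979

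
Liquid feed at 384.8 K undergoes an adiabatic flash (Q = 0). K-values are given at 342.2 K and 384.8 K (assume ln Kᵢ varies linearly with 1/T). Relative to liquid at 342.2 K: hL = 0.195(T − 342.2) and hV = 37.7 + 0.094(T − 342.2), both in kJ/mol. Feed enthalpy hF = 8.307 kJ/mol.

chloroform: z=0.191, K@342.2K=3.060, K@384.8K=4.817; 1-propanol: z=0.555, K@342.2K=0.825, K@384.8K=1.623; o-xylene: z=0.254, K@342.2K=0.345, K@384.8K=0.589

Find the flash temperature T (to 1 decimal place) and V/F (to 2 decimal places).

T = 343.7 K, V/F = 0.21

Adiabatic flash: solve Rachford–Rice at each trial T, then check hF = ψ·hV(T) + (1−ψ)·hL(T).
  T = 342.2 K: K = (3.060, 0.825, 0.345), RR gives ψ = 0.177, H_out = 6.667 kJ/mol
  T = 384.8 K: K = (4.817, 1.623, 0.589), RR gives ψ = 1.000, H_out = 41.704 kJ/mol
  T = 363.5 K: K = (3.891, 1.180, 0.458), RR gives ψ = 0.828, H_out = 33.583 kJ/mol
  T = 352.9 K: K = (3.465, 0.993, 0.399), RR gives ψ = 0.474, H_out = 19.440 kJ/mol
  T = 347.5 K: K = (3.257, 0.906, 0.371), RR gives ψ = 0.313, H_out = 12.657 kJ/mol
  T = 344.9 K: K = (3.160, 0.865, 0.358), RR gives ψ = 0.243, H_out = 9.637 kJ/mol
  T = 343.5 K: K = (3.108, 0.844, 0.351), RR gives ψ = 0.208, H_out = 8.077 kJ/mol
Linear interpolation between T = 343.5 (H_out = 8.077) and T = 344.9 (H_out = 9.637) on hF = 8.307 gives T ≈ 343.7 K, at which ψ = 0.21.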